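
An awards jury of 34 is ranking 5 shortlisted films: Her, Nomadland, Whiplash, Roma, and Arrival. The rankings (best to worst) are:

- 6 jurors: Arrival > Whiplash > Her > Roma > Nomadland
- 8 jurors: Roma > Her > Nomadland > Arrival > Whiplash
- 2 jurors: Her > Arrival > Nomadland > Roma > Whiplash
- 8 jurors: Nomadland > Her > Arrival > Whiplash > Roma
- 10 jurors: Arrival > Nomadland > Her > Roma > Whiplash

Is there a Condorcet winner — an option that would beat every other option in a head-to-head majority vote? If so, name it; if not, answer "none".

none

Checking pairwise contests:
Nomadland beats Her 18–16.
Arrival beats Nomadland 18–16.
Her beats Whiplash 28–6.
Her beats Roma 26–8.
Her beats Arrival 18–16.
Every option loses at least one head-to-head, so there is no Condorcet winner.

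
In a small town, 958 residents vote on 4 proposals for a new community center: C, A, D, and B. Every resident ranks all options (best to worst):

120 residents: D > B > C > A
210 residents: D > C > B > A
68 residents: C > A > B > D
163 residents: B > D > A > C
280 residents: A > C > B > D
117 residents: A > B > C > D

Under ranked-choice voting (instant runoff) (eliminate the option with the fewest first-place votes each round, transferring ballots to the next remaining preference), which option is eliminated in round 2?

Round 1: C 68, A 397, D 330, B 163. Eliminate C.
Round 2: A 465, D 330, B 163. Eliminate B.

B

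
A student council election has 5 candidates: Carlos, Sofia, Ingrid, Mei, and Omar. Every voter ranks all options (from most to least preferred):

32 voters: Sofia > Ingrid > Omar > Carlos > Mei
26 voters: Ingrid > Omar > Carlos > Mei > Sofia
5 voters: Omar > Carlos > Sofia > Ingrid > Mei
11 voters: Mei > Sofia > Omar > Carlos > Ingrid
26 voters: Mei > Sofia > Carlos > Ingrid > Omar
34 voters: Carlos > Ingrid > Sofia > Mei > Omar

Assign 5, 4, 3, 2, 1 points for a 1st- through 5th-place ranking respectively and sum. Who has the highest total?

Carlos: 32·2 + 26·3 + 5·4 + 11·2 + 26·3 + 34·5 = 432
Sofia: 32·5 + 26·1 + 5·3 + 11·4 + 26·4 + 34·3 = 451
Ingrid: 32·4 + 26·5 + 5·2 + 11·1 + 26·2 + 34·4 = 467
Mei: 32·1 + 26·2 + 5·1 + 11·5 + 26·5 + 34·2 = 342
Omar: 32·3 + 26·4 + 5·5 + 11·3 + 26·1 + 34·1 = 318
Ingrid has the highest Borda score (467).

Ingrid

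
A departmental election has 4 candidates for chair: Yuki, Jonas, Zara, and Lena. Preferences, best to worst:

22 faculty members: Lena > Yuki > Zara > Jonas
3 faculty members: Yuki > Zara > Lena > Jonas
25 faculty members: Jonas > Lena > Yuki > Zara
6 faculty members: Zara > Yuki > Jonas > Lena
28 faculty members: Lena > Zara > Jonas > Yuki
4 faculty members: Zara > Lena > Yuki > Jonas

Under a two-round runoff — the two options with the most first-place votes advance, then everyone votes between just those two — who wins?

Lena

Round 1 first-place votes: Yuki 3, Jonas 25, Zara 10, Lena 50.
Lena and Jonas advance.
Runoff: Lena is preferred to Jonas by 57 voters; Jonas by 31.
Lena wins the runoff.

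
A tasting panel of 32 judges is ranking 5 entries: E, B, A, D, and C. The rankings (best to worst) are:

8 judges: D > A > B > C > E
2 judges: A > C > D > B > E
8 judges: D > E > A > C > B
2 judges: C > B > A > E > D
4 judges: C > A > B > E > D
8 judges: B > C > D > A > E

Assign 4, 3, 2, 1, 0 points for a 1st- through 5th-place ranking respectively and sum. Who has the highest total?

D

E: 8·0 + 2·0 + 8·3 + 2·1 + 4·1 + 8·0 = 30
B: 8·2 + 2·1 + 8·0 + 2·3 + 4·2 + 8·4 = 64
A: 8·3 + 2·4 + 8·2 + 2·2 + 4·3 + 8·1 = 72
D: 8·4 + 2·2 + 8·4 + 2·0 + 4·0 + 8·2 = 84
C: 8·1 + 2·3 + 8·1 + 2·4 + 4·4 + 8·3 = 70
D has the highest Borda score (84).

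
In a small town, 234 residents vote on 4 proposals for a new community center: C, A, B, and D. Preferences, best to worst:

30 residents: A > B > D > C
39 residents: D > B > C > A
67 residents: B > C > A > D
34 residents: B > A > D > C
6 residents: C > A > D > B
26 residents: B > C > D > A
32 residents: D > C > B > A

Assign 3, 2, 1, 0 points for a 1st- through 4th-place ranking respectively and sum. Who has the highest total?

B

C: 30·0 + 39·1 + 67·2 + 34·0 + 6·3 + 26·2 + 32·2 = 307
A: 30·3 + 39·0 + 67·1 + 34·2 + 6·2 + 26·0 + 32·0 = 237
B: 30·2 + 39·2 + 67·3 + 34·3 + 6·0 + 26·3 + 32·1 = 551
D: 30·1 + 39·3 + 67·0 + 34·1 + 6·1 + 26·1 + 32·3 = 309
B has the highest Borda score (551).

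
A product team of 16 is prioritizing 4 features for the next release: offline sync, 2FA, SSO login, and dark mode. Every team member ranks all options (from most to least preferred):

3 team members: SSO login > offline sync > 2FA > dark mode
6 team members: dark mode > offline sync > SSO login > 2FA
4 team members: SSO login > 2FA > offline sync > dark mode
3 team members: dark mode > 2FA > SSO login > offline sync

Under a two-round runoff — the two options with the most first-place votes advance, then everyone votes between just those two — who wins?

Round 1 first-place votes: offline sync 0, 2FA 0, SSO login 7, dark mode 9.
dark mode and SSO login advance.
Runoff: dark mode is preferred to SSO login by 9 voters; SSO login by 7.
dark mode wins the runoff.

dark mode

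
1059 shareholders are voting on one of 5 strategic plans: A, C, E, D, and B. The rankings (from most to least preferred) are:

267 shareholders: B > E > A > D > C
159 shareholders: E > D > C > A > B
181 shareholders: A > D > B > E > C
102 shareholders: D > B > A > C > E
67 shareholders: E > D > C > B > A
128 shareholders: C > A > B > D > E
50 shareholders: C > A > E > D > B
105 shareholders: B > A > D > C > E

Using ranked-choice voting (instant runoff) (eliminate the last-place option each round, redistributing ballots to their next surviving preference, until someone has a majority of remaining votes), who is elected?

Round 1: A 181, C 178, E 226, D 102, B 372. Eliminate D.
Round 2: A 181, C 178, E 226, B 474. Eliminate C.
Round 3: A 359, E 226, B 474. Eliminate E.
Round 4: A 518, B 541. B has a majority.

B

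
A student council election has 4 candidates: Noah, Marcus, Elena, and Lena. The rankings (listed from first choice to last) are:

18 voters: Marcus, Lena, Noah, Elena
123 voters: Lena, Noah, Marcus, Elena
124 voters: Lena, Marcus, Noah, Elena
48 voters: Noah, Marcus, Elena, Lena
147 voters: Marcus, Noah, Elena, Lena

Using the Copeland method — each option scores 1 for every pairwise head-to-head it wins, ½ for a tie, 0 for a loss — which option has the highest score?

Lena

Noah: beats Elena; loses to Marcus and Lena → score 1.
Marcus: beats Noah and Elena; loses to Lena → score 2.
Elena: loses to Noah, Marcus, and Lena → score 0.
Lena: beats Noah, Marcus, and Elena → score 3.
Lena has the best pairwise record.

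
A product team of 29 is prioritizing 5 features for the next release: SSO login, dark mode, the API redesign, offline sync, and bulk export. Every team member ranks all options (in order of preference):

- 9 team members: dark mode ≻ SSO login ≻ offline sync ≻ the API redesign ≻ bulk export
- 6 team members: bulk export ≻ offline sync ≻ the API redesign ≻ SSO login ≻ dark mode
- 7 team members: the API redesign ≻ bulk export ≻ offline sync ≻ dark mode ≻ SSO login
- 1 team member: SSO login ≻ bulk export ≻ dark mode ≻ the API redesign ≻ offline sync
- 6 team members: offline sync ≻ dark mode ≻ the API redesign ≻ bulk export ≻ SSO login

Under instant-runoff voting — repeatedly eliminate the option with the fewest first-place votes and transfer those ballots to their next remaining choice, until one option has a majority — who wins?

dark mode

Round 1: SSO login 1, dark mode 9, the API redesign 7, offline sync 6, bulk export 6. Eliminate SSO login.
Round 2: dark mode 9, the API redesign 7, offline sync 6, bulk export 7. Eliminate offline sync.
Round 3: dark mode 15, the API redesign 7, bulk export 7. Dark mode has a majority.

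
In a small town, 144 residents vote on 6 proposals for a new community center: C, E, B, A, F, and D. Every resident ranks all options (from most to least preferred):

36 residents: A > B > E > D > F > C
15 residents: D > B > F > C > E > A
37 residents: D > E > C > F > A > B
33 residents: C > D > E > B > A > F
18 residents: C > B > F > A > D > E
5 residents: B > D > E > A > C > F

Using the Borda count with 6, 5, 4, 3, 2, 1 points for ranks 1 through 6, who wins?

C: 36·1 + 15·3 + 37·4 + 33·6 + 18·6 + 5·2 = 545
E: 36·4 + 15·2 + 37·5 + 33·4 + 18·1 + 5·4 = 529
B: 36·5 + 15·5 + 37·1 + 33·3 + 18·5 + 5·6 = 511
A: 36·6 + 15·1 + 37·2 + 33·2 + 18·3 + 5·3 = 440
F: 36·2 + 15·4 + 37·3 + 33·1 + 18·4 + 5·1 = 353
D: 36·3 + 15·6 + 37·6 + 33·5 + 18·2 + 5·5 = 646
D has the highest Borda score (646).

D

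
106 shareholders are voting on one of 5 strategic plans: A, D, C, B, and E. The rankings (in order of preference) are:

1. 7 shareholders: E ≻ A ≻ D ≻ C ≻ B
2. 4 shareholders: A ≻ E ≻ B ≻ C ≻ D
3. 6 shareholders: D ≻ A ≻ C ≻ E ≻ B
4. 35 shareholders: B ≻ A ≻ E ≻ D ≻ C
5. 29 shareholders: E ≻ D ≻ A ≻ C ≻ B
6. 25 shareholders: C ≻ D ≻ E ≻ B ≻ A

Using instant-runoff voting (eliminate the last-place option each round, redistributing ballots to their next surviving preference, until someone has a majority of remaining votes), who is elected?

Round 1: A 4, D 6, C 25, B 35, E 36. Eliminate A.
Round 2: D 6, C 25, B 35, E 40. Eliminate D.
Round 3: C 31, B 35, E 40. Eliminate C.
Round 4: B 35, E 71. E has a majority.

E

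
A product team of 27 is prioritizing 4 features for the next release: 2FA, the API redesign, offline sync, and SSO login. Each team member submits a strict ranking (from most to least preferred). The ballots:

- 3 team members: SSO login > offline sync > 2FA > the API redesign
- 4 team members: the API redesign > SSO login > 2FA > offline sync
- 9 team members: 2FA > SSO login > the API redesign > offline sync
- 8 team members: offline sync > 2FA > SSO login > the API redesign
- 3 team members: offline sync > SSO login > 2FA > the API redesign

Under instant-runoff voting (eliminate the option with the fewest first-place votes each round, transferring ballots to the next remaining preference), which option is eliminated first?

SSO login

Round 1: 2FA 9, the API redesign 4, offline sync 11, SSO login 3. Eliminate SSO login.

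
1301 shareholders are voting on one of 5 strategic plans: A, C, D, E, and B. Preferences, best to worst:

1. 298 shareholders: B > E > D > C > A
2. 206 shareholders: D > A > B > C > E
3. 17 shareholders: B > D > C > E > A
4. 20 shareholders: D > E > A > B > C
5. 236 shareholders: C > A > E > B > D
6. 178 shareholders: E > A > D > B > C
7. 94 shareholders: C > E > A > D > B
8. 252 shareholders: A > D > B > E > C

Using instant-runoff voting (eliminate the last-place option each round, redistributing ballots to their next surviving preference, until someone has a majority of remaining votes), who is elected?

Round 1: A 252, C 330, D 226, E 178, B 315. Eliminate E.
Round 2: A 430, C 330, D 226, B 315. Eliminate D.
Round 3: A 656, C 330, B 315. A has a majority.

A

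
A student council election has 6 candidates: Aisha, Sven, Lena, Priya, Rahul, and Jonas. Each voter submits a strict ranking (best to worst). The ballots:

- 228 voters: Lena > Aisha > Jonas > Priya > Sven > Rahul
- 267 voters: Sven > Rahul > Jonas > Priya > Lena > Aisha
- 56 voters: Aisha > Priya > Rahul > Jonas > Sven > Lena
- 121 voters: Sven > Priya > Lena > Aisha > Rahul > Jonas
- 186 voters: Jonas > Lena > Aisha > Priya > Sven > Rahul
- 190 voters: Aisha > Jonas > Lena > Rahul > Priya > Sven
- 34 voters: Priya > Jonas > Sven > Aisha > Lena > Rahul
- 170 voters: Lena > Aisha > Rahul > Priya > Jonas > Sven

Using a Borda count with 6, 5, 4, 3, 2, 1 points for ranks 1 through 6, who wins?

Aisha: 228·5 + 267·1 + 56·6 + 121·3 + 186·4 + 190·6 + 34·3 + 170·5 = 4942
Sven: 228·2 + 267·6 + 56·2 + 121·6 + 186·2 + 190·1 + 34·4 + 170·1 = 3764
Lena: 228·6 + 267·2 + 56·1 + 121·4 + 186·5 + 190·4 + 34·2 + 170·6 = 5220
Priya: 228·3 + 267·3 + 56·5 + 121·5 + 186·3 + 190·2 + 34·6 + 170·3 = 4022
Rahul: 228·1 + 267·5 + 56·4 + 121·2 + 186·1 + 190·3 + 34·1 + 170·4 = 3499
Jonas: 228·4 + 267·4 + 56·3 + 121·1 + 186·6 + 190·5 + 34·5 + 170·2 = 4845
Lena has the highest Borda score (5220).

Lena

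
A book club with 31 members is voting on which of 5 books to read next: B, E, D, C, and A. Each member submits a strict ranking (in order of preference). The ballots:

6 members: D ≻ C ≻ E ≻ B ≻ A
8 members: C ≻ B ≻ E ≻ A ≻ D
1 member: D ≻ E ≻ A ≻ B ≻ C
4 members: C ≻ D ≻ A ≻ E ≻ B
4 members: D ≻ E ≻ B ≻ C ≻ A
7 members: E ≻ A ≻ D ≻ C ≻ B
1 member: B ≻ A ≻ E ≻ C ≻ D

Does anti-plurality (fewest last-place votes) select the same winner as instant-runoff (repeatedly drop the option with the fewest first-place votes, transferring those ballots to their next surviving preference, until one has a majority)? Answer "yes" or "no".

Anti-plurality — last-place votes: B 11, E 0, D 9, C 1, A 10. Winner: E.
Instant-runoff — R1 B 1, E 7, D 11, C 12, A 0 (A out); R2 B 1, E 7, D 11, C 12 (B out); R3 E 8, D 11, C 12 (E out); R4 D 18, C 13 (D winner). Winner: D.
The two methods disagree.

no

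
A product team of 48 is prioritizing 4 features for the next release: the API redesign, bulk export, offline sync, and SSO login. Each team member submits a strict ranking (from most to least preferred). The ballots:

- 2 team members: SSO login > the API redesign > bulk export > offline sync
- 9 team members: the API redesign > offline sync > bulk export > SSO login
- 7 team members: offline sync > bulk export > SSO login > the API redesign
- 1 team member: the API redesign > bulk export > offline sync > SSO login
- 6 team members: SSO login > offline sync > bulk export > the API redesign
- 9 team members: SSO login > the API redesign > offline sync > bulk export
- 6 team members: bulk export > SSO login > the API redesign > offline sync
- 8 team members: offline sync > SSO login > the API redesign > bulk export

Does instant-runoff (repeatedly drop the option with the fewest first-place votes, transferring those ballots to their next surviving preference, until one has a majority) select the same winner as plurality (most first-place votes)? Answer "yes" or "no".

no

Instant-runoff — R1 the API redesign 10, bulk export 6, offline sync 15, SSO login 17 (bulk export out); R2 the API redesign 10, offline sync 15, SSO login 23 (the API redesign out); R3 offline sync 25, SSO login 23 (offline sync winner). Winner: offline sync.
Plurality — first-place votes: the API redesign 10, bulk export 6, offline sync 15, SSO login 17. Winner: SSO login.
The two methods disagree.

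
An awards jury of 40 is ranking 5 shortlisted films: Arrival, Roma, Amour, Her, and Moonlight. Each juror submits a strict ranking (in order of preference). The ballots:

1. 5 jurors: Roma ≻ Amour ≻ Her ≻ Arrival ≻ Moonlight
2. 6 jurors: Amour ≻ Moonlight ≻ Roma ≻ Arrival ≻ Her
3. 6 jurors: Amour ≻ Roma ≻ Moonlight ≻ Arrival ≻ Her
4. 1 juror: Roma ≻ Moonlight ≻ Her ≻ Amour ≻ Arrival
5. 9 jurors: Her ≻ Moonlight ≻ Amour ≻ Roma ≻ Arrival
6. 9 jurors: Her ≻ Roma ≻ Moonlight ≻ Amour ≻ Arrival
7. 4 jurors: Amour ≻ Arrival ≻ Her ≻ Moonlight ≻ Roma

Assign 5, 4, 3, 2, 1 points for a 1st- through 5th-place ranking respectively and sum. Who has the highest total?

Arrival: 5·2 + 6·2 + 6·2 + 1·1 + 9·1 + 9·1 + 4·4 = 69
Roma: 5·5 + 6·3 + 6·4 + 1·5 + 9·2 + 9·4 + 4·1 = 130
Amour: 5·4 + 6·5 + 6·5 + 1·2 + 9·3 + 9·2 + 4·5 = 147
Her: 5·3 + 6·1 + 6·1 + 1·3 + 9·5 + 9·5 + 4·3 = 132
Moonlight: 5·1 + 6·4 + 6·3 + 1·4 + 9·4 + 9·3 + 4·2 = 122
Amour has the highest Borda score (147).

Amour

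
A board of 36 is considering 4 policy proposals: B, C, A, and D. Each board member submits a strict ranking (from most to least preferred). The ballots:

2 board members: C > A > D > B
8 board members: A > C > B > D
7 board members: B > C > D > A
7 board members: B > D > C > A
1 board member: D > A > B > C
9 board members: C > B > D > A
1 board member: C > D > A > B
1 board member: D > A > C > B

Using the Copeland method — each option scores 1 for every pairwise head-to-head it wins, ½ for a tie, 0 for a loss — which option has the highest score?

C

B: beats A and D; loses to C → score 2.
C: beats B, A, and D → score 3.
A: loses to B, C, and D → score 0.
D: beats A; loses to B and C → score 1.
C has the best pairwise record.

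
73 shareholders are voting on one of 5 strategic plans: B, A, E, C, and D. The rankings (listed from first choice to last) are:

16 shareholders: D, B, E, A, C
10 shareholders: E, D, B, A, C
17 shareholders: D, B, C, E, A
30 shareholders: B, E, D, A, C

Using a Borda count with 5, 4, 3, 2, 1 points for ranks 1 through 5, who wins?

B: 16·4 + 10·3 + 17·4 + 30·5 = 312
A: 16·2 + 10·2 + 17·1 + 30·2 = 129
E: 16·3 + 10·5 + 17·2 + 30·4 = 252
C: 16·1 + 10·1 + 17·3 + 30·1 = 107
D: 16·5 + 10·4 + 17·5 + 30·3 = 295
B has the highest Borda score (312).

B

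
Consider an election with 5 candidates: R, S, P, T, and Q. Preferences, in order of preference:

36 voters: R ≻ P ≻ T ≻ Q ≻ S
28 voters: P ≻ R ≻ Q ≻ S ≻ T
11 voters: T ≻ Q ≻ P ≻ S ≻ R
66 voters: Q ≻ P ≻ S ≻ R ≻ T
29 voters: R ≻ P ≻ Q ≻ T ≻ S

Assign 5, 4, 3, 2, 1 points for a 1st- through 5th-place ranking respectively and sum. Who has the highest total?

P

R: 36·5 + 28·4 + 11·1 + 66·2 + 29·5 = 580
S: 36·1 + 28·2 + 11·2 + 66·3 + 29·1 = 341
P: 36·4 + 28·5 + 11·3 + 66·4 + 29·4 = 697
T: 36·3 + 28·1 + 11·5 + 66·1 + 29·2 = 315
Q: 36·2 + 28·3 + 11·4 + 66·5 + 29·3 = 617
P has the highest Borda score (697).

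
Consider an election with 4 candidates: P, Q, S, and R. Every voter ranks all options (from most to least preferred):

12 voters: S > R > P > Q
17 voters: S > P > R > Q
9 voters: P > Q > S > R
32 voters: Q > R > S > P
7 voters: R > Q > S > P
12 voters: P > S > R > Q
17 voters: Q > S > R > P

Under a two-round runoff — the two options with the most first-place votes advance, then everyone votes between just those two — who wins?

Q

Round 1 first-place votes: P 21, Q 49, S 29, R 7.
Q and S advance.
Runoff: Q is preferred to S by 65 voters; S by 41.
Q wins the runoff.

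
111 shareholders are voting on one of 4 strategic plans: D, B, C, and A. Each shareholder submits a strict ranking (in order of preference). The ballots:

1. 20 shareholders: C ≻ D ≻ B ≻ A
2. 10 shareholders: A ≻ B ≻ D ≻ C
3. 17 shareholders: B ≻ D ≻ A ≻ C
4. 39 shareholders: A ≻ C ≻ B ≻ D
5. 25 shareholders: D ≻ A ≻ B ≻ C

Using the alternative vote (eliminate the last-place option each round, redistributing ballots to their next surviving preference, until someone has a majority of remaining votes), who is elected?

D

Round 1: D 25, B 17, C 20, A 49. Eliminate B.
Round 2: D 42, C 20, A 49. Eliminate C.
Round 3: D 62, A 49. D has a majority.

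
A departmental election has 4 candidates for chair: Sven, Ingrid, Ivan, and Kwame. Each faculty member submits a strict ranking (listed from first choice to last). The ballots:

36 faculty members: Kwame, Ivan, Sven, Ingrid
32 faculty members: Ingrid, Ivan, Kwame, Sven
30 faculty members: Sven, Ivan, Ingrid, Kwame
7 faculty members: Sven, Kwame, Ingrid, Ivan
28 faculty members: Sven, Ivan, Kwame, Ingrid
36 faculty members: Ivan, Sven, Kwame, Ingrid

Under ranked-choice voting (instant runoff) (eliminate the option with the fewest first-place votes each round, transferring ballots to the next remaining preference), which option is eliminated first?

Round 1: Sven 65, Ingrid 32, Ivan 36, Kwame 36. Eliminate Ingrid.

Ingrid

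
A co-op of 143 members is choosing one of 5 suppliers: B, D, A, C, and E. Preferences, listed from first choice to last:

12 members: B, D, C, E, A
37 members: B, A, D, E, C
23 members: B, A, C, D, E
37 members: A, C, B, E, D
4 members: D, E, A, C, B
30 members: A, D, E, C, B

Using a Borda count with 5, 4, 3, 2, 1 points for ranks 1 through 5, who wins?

A

B: 12·5 + 37·5 + 23·5 + 37·3 + 4·1 + 30·1 = 505
D: 12·4 + 37·3 + 23·2 + 37·1 + 4·5 + 30·4 = 382
A: 12·1 + 37·4 + 23·4 + 37·5 + 4·3 + 30·5 = 599
C: 12·3 + 37·1 + 23·3 + 37·4 + 4·2 + 30·2 = 358
E: 12·2 + 37·2 + 23·1 + 37·2 + 4·4 + 30·3 = 301
A has the highest Borda score (599).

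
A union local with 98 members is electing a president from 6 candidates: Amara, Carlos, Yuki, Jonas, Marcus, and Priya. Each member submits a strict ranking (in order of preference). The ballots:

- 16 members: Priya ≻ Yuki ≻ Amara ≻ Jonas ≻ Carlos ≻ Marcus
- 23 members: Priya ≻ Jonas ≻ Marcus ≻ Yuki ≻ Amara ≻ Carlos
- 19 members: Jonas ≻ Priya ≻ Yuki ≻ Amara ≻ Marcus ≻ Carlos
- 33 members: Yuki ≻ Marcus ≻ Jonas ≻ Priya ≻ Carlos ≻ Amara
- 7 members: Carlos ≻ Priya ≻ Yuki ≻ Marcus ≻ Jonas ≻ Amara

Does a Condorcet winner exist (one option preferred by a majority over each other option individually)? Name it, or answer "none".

Checking pairwise contests:
Yuki beats Amara 98–0.
Amara beats Carlos 58–40.
Priya beats Yuki 65–33.
Yuki beats Jonas 56–42.
Yuki beats Marcus 75–23.
Jonas beats Priya 52–46.
Every option loses at least one head-to-head, so there is no Condorcet winner.

none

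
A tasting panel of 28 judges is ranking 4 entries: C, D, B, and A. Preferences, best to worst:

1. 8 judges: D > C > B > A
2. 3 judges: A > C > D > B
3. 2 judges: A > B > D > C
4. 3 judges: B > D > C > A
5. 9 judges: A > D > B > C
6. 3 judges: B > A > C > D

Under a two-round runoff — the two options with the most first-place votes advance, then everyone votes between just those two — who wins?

Round 1 first-place votes: C 0, D 8, B 6, A 14.
A and D advance.
Runoff: A is preferred to D by 17 voters; D by 11.
A wins the runoff.

A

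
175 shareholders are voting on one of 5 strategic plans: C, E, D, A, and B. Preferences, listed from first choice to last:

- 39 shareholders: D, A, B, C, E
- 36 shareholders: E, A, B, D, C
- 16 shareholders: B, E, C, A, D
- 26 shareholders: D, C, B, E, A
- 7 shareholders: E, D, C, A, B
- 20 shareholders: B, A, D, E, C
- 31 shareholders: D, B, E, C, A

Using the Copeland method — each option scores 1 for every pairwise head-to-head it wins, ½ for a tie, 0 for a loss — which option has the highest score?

C: loses to E, D, A, and B → score 0.
E: beats C and A; loses to D and B → score 2.
D: beats C, E, A, and B → score 4.
A: beats C; loses to E, D, and B → score 1.
B: beats C, E, and A; loses to D → score 3.
D has the best pairwise record.

D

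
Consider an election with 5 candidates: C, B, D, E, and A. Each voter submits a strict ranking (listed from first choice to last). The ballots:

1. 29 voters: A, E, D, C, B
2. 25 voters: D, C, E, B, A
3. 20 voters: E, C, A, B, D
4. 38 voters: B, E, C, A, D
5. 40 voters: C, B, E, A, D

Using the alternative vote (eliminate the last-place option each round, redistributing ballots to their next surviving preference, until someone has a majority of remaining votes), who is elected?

Round 1: C 40, B 38, D 25, E 20, A 29. Eliminate E.
Round 2: C 60, B 38, D 25, A 29. Eliminate D.
Round 3: C 85, B 38, A 29. C has a majority.

C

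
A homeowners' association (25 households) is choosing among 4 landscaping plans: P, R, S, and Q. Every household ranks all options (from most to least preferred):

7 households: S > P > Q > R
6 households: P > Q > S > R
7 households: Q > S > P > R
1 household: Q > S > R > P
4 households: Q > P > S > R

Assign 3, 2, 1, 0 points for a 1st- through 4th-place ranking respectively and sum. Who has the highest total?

P: 7·2 + 6·3 + 7·1 + 1·0 + 4·2 = 47
R: 7·0 + 6·0 + 7·0 + 1·1 + 4·0 = 1
S: 7·3 + 6·1 + 7·2 + 1·2 + 4·1 = 47
Q: 7·1 + 6·2 + 7·3 + 1·3 + 4·3 = 55
Q has the highest Borda score (55).

Q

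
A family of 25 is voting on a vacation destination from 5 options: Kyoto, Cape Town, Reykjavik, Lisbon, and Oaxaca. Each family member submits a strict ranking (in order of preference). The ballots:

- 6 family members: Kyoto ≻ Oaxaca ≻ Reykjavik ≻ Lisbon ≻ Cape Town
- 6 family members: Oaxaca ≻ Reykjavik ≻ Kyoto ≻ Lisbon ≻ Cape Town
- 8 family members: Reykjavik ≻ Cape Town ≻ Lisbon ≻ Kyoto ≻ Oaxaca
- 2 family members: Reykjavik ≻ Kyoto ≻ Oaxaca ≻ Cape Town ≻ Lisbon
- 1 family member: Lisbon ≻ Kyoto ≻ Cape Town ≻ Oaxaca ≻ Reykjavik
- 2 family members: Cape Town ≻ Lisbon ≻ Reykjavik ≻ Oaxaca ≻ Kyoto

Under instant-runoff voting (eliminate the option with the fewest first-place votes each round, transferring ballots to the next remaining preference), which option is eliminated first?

Round 1: Kyoto 6, Cape Town 2, Reykjavik 10, Lisbon 1, Oaxaca 6. Eliminate Lisbon.

Lisbon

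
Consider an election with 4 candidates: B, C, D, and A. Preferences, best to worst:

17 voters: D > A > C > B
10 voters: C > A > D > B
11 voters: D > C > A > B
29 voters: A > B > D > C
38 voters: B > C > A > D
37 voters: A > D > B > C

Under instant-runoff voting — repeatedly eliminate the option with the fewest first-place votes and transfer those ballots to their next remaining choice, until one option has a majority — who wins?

A

Round 1: B 38, C 10, D 28, A 66. Eliminate C.
Round 2: B 38, D 28, A 76. A has a majority.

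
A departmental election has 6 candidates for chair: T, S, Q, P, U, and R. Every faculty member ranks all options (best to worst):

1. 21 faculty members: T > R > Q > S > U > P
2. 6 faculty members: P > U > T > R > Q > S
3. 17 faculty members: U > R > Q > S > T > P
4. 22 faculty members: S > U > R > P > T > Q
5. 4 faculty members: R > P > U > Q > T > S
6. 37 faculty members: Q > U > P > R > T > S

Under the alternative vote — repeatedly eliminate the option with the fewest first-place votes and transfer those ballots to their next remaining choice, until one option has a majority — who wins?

Round 1: T 21, S 22, Q 37, P 6, U 17, R 4. Eliminate R.
Round 2: T 21, S 22, Q 37, P 10, U 17. Eliminate P.
Round 3: T 21, S 22, Q 37, U 27. Eliminate T.
Round 4: S 22, Q 58, U 27. Q has a majority.

Q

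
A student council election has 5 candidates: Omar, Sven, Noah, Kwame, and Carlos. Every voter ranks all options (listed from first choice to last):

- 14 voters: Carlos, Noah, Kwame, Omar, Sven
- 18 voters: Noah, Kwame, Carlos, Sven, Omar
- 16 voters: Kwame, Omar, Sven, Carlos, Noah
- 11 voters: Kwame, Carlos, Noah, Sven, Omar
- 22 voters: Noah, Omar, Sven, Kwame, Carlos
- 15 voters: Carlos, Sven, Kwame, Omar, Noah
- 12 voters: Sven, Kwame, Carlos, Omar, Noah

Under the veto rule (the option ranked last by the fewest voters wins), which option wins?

Last-place votes: Omar 29, Sven 14, Noah 43, Kwame 0, Carlos 22.
Kwame is ranked last by the fewest voters, so Kwame wins.

Kwame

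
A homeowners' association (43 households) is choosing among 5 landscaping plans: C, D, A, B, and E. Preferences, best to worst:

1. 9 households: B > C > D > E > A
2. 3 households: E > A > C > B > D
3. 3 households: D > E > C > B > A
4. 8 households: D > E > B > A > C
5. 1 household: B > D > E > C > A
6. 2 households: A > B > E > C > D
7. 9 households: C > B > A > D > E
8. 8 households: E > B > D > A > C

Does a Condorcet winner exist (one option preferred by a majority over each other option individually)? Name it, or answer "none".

Checking pairwise contests:
B beats C 28–15.
C beats D 23–20.
C beats A 22–21.
E beats B 22–21.
D beats E 30–13.
Every option loses at least one head-to-head, so there is no Condorcet winner.

none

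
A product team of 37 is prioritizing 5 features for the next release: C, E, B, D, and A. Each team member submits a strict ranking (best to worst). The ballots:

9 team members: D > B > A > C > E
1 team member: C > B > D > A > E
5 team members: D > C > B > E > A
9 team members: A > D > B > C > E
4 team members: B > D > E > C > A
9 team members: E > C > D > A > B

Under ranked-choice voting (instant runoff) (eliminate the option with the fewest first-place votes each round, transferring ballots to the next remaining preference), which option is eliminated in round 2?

B

Round 1: C 1, E 9, B 4, D 14, A 9. Eliminate C.
Round 2: E 9, B 5, D 14, A 9. Eliminate B.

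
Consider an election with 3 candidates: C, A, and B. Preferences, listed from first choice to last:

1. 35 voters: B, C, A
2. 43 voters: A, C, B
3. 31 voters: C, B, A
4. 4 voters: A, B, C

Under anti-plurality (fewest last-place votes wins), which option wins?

C

Last-place votes: C 4, A 66, B 43.
C is ranked last by the fewest voters, so C wins.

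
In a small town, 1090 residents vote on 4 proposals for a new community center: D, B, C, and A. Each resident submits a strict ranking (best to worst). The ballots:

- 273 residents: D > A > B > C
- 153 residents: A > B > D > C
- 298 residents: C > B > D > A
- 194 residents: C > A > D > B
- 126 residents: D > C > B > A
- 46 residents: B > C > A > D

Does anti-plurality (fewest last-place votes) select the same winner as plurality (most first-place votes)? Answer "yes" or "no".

Anti-plurality — last-place votes: D 46, B 194, C 426, A 424. Winner: D.
Plurality — first-place votes: D 399, B 46, C 492, A 153. Winner: C.
The two methods disagree.

no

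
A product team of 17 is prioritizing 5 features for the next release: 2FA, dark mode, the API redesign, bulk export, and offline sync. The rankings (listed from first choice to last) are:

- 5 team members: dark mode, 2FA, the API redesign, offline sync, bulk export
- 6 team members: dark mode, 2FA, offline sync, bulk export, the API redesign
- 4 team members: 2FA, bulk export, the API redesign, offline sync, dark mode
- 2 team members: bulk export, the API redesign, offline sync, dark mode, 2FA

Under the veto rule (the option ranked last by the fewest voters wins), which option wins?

offline sync

Last-place votes: 2FA 2, dark mode 4, the API redesign 6, bulk export 5, offline sync 0.
offline sync is ranked last by the fewest voters, so offline sync wins.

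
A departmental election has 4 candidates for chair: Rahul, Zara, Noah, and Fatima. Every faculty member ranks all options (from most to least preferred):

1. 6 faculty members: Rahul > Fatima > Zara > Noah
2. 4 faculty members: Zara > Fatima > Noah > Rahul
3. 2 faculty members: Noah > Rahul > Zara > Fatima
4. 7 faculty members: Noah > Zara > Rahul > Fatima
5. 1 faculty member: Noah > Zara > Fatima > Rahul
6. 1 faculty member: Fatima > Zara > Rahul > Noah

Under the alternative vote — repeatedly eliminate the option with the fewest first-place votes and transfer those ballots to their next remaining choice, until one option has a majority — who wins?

Noah

Round 1: Rahul 6, Zara 4, Noah 10, Fatima 1. Eliminate Fatima.
Round 2: Rahul 6, Zara 5, Noah 10. Eliminate Zara.
Round 3: Rahul 7, Noah 14. Noah has a majority.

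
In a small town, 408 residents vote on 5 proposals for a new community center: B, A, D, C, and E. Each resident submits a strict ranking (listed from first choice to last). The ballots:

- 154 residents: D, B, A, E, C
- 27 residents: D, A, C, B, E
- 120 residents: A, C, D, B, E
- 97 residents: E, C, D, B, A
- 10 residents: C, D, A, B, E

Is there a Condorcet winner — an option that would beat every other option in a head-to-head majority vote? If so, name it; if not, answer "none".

none

Checking pairwise contests:
D beats B 408–0.
B beats A 251–157.
C beats D 227–181.
A beats C 301–107.
B beats E 311–97.
Every option loses at least one head-to-head, so there is no Condorcet winner.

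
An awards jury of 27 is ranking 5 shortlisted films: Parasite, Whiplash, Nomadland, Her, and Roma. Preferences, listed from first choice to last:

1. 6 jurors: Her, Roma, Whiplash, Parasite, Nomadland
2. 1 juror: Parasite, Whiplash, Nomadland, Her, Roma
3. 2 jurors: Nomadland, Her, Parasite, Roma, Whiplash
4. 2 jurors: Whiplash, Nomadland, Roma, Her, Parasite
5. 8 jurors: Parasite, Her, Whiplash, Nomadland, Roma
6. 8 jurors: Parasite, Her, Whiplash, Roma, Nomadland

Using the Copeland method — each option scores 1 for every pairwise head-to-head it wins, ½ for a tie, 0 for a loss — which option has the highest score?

Parasite: beats Whiplash, Nomadland, Her, and Roma → score 4.
Whiplash: beats Nomadland and Roma; loses to Parasite and Her → score 2.
Nomadland: loses to Parasite, Whiplash, Her, and Roma → score 0.
Her: beats Whiplash, Nomadland, and Roma; loses to Parasite → score 3.
Roma: beats Nomadland; loses to Parasite, Whiplash, and Her → score 1.
Parasite has the best pairwise record.

Parasite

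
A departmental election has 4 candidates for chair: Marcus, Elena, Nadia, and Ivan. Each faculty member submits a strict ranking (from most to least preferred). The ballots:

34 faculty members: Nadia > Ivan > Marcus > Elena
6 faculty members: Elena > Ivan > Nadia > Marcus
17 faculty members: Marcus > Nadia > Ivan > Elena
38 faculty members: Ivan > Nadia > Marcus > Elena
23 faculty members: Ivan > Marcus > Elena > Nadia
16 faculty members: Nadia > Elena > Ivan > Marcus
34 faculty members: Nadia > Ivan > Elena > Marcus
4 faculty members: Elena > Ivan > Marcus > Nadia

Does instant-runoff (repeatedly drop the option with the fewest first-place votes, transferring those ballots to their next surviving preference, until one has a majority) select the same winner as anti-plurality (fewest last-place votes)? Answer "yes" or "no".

no

Instant-runoff — R1 Marcus 17, Elena 10, Nadia 84, Ivan 61 (Elena out); R2 Marcus 17, Nadia 84, Ivan 71 (Marcus out); R3 Nadia 101, Ivan 71 (Nadia winner). Winner: Nadia.
Anti-plurality — last-place votes: Marcus 56, Elena 89, Nadia 27, Ivan 0. Winner: Ivan.
The two methods disagree.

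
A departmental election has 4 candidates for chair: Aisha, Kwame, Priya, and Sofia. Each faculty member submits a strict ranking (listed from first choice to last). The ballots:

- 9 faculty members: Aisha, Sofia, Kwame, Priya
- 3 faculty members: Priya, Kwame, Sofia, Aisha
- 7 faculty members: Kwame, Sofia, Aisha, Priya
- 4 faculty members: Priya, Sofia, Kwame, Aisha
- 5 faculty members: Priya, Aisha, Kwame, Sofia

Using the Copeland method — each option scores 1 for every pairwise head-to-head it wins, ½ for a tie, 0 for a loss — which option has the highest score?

Aisha: beats Priya; ties Kwame and Sofia → score 2.
Kwame: beats Priya and Sofia; ties Aisha → score 2.5.
Priya: loses to Aisha, Kwame, and Sofia → score 0.
Sofia: beats Priya; ties Aisha; loses to Kwame → score 1.5.
Kwame has the best pairwise record.

Kwame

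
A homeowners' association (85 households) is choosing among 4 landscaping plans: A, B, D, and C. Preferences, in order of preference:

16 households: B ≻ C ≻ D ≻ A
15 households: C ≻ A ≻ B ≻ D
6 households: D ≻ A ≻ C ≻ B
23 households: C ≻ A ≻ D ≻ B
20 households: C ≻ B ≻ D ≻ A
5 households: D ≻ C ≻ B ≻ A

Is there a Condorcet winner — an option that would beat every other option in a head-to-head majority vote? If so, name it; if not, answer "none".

C

C vs A: 79–6 for C.
C vs B: 69–16 for C.
C vs D: 74–11 for C.
C beats every other option head-to-head.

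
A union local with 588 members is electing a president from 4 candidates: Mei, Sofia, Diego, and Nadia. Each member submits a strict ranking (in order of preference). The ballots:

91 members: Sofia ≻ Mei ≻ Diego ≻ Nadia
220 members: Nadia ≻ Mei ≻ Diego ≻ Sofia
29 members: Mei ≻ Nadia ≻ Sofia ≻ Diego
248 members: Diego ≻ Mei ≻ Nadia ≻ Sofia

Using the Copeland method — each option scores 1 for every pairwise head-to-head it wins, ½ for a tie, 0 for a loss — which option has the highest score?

Mei: beats Sofia, Diego, and Nadia → score 3.
Sofia: loses to Mei, Diego, and Nadia → score 0.
Diego: beats Sofia and Nadia; loses to Mei → score 2.
Nadia: beats Sofia; loses to Mei and Diego → score 1.
Mei has the best pairwise record.

Mei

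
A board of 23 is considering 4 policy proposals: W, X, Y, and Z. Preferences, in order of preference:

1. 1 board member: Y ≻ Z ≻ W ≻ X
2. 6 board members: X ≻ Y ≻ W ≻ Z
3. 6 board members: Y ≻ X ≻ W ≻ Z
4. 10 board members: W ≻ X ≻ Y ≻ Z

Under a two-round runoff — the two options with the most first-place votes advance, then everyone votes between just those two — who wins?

Y

Round 1 first-place votes: W 10, X 6, Y 7, Z 0.
W and Y advance.
Runoff: W is preferred to Y by 10 voters; Y by 13.
Y wins the runoff.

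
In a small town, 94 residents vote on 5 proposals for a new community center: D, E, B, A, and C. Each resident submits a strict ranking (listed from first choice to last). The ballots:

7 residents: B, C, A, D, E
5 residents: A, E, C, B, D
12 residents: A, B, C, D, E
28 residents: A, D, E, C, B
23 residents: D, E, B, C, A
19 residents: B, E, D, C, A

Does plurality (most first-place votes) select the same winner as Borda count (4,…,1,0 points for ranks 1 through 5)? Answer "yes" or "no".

Plurality — first-place votes: D 23, E 0, B 26, A 45, C 0. Winner: A.
Borda — scores: D 233, E 197, B 191, A 194, C 125. Winner: D.
The two methods disagree.

no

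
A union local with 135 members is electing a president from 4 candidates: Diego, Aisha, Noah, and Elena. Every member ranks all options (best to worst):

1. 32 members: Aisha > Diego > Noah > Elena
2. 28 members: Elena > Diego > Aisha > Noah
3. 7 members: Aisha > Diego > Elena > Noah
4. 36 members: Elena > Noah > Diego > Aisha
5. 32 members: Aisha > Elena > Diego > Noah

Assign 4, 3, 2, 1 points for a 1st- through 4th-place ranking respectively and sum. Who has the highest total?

Diego: 32·3 + 28·3 + 7·3 + 36·2 + 32·2 = 337
Aisha: 32·4 + 28·2 + 7·4 + 36·1 + 32·4 = 376
Noah: 32·2 + 28·1 + 7·1 + 36·3 + 32·1 = 239
Elena: 32·1 + 28·4 + 7·2 + 36·4 + 32·3 = 398
Elena has the highest Borda score (398).

Elena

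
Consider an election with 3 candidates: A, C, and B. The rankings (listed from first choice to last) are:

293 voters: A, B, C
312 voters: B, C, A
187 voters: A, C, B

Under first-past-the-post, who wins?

A

First-place votes: A 480, C 0, B 312.
A has the most first-place votes.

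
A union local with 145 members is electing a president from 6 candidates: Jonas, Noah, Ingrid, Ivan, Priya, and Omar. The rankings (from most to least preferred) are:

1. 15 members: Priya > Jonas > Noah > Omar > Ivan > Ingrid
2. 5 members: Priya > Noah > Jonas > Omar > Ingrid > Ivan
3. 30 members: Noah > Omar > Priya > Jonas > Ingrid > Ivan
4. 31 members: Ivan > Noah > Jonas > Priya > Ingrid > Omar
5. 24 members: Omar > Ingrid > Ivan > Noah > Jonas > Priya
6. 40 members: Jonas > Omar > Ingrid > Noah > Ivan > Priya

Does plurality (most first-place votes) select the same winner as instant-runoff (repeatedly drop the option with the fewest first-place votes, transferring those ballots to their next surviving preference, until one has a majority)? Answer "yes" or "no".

yes

Plurality — first-place votes: Jonas 40, Noah 30, Ingrid 0, Ivan 31, Priya 20, Omar 24. Winner: Jonas.
Instant-runoff — R1 Jonas 40, Noah 30, Ingrid 0, Ivan 31, Priya 20, Omar 24 (Ingrid out); R2 Jonas 40, Noah 30, Ivan 31, Priya 20, Omar 24 (Priya out); R3 Jonas 55, Noah 35, Ivan 31, Omar 24 (Omar out); R4 Jonas 55, Noah 35, Ivan 55 (Noah out); R5 Jonas 90, Ivan 55 (Jonas winner). Winner: Jonas.
The two methods agree.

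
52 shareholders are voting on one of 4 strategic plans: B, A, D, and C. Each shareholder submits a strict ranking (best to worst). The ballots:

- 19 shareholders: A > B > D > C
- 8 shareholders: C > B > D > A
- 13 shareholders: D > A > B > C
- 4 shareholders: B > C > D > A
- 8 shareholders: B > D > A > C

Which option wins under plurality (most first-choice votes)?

First-place votes: B 12, A 19, D 13, C 8.
A has the most first-place votes.

A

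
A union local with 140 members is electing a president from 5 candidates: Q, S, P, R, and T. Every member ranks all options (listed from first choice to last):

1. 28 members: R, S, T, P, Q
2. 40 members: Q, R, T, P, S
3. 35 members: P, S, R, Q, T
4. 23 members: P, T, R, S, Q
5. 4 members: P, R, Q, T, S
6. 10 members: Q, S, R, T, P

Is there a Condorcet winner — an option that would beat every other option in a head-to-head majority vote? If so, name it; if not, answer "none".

R

R vs Q: 90–50 for R.
R vs S: 95–45 for R.
R vs P: 78–62 for R.
R vs T: 117–23 for R.
R beats every other option head-to-head.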